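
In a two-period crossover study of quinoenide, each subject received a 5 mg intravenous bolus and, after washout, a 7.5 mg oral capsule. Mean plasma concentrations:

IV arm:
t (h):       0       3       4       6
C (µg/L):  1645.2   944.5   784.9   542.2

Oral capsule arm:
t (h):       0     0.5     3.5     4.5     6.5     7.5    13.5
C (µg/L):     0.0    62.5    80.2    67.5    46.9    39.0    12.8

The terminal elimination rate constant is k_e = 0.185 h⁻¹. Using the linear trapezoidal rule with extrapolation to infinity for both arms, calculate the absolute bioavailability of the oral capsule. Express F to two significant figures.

Trapezoidal AUC_0→6 (IV):
  [0→3]: (1645.2+944.5)/2 × 3 = 3884.55
  [3→4]: (944.5+784.9)/2 × 1 = 864.7
  [4→6]: (784.9+542.2)/2 × 2 = 1327.1
  Sum = 6076.35 µg/L·h
IV tail: 542.2/0.185 = 2930.811; AUC_iv,0→∞ = 6076.35 + 2930.811 = 9007.161 µg/L·h
Trapezoidal AUC_0→13.5 (oral capsule):
  [0→0.5]: (0.0+62.5)/2 × 0.5 = 15.625
  [0.5→3.5]: (62.5+80.2)/2 × 3 = 214.05
  [3.5→4.5]: (80.2+67.5)/2 × 1 = 73.85
  [4.5→6.5]: (67.5+46.9)/2 × 2 = 114.4
  [6.5→7.5]: (46.9+39.0)/2 × 1 = 42.95
  [7.5→13.5]: (39.0+12.8)/2 × 6 = 155.4
  Sum = 616.275 µg/L·h
oral capsule tail: 12.8/0.185 = 69.189; AUC_ev,0→∞ = 616.275 + 69.189 = 685.464 µg/L·h
F = (AUC_ev/D_ev)/(AUC_iv/D_iv) = (685.464/7.5)/(9007.161/5) = 91.3952/1801.4322 = 0.0507

F = 0.051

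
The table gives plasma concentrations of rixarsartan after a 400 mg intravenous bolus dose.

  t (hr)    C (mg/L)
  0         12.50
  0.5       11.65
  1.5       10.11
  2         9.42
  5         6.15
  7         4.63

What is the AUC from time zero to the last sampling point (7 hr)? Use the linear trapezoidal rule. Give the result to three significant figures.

Trapezoidal AUC_0→7:
  [0→0.5]: (12.50+11.65)/2 × 0.5 = 6.0375
  [0.5→1.5]: (11.65+10.11)/2 × 1 = 10.88
  [1.5→2]: (10.11+9.42)/2 × 0.5 = 4.8825
  [2→5]: (9.42+6.15)/2 × 3 = 23.355
  [5→7]: (6.15+4.63)/2 × 2 = 10.78
  Sum = 55.935 mg/L·hr

AUC = 55.9 mg/L·hr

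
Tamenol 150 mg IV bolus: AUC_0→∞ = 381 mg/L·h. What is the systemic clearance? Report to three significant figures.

CL = 0.394 L/h

CL = Dose_iv / AUC_0→∞
   = 150 / 381 = 0.393701 L/h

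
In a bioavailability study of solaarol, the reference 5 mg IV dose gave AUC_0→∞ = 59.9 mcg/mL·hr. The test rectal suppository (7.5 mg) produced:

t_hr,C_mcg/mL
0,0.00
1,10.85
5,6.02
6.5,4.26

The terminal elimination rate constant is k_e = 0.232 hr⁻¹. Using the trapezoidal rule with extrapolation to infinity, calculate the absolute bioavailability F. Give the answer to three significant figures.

Trapezoidal AUC_0→6.5 (rectal suppository):
  [0→1]: (0.00+10.85)/2 × 1 = 5.425
  [1→5]: (10.85+6.02)/2 × 4 = 33.74
  [5→6.5]: (6.02+4.26)/2 × 1.5 = 7.71
  Sum = 46.875 mcg/mL·hr
Tail: C_last/k_e = 4.26/0.232 = 18.362
AUC_0→∞ (rectal suppository) = 46.875 + 18.362 = 65.237 mcg/mL·hr
F = (AUC_ev/D_ev)/(AUC_iv/D_iv) = (65.237/7.5)/(59.9/5) = 8.69827/11.98 = 0.7261

F = 0.726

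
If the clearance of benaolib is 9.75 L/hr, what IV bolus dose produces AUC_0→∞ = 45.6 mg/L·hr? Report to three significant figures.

Dose = 445 mg

Dose_iv = CL × AUC_0→∞
     = 9.75 × 45.6 = 444.6 mg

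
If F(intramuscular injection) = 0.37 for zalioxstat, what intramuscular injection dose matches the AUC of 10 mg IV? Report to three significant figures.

For equal systemic exposure: F × D_ev = D_iv
D_ev = D_iv / F = 10 / 0.37 = 27.027 mg

D_intramuscular = 27.0 mg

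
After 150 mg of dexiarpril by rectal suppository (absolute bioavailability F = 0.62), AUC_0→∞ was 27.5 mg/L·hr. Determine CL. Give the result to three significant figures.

CL = 3.38 L/hr

CL = F × Dose / AUC_0→∞
   = 0.62 × 150 / 27.5 = 3.38182 L/hr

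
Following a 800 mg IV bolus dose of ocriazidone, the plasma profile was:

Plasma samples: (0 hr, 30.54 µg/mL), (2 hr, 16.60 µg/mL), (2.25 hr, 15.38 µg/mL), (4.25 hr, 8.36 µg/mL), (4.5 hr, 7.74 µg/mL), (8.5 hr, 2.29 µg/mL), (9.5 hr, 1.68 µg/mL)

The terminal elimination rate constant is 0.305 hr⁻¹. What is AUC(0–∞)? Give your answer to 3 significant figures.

AUC = 104 µg/mL·hr

Trapezoidal AUC_0→9.5:
  [0→2]: (30.54+16.60)/2 × 2 = 47.14
  [2→2.25]: (16.60+15.38)/2 × 0.25 = 3.9975
  [2.25→4.25]: (15.38+8.36)/2 × 2 = 23.74
  [4.25→4.5]: (8.36+7.74)/2 × 0.25 = 2.0125
  [4.5→8.5]: (7.74+2.29)/2 × 4 = 20.06
  [8.5→9.5]: (2.29+1.68)/2 × 1 = 1.985
  Sum = 98.935 µg/mL·hr
Extrapolated tail: C_last / k_e = 1.68 / 0.305 = 5.508
AUC_0→∞ = 98.935 + 5.508 = 104.443 µg/mL·hr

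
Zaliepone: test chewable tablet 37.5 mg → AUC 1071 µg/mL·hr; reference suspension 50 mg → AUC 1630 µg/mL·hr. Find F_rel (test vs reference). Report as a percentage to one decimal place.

F_rel = (AUC_test/D_test) / (AUC_ref/D_ref)
      = (1071/37.5) / (1630/50)
      = 28.56 / 32.6 = 0.8761 = 87.61%

F_rel = 87.6%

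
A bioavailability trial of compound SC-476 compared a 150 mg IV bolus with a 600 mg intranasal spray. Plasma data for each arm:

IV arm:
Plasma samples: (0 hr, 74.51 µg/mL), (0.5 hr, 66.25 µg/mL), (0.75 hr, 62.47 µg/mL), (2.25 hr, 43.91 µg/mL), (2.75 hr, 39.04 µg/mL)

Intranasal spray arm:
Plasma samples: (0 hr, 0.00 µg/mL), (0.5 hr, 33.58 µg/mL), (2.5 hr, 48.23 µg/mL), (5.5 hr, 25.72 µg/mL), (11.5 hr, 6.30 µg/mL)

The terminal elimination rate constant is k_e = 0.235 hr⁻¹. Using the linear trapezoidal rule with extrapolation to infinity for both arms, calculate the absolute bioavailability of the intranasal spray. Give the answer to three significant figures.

F = 0.255

Trapezoidal AUC_0→2.75 (IV):
  [0→0.5]: (74.51+66.25)/2 × 0.5 = 35.19
  [0.5→0.75]: (66.25+62.47)/2 × 0.25 = 16.09
  [0.75→2.25]: (62.47+43.91)/2 × 1.5 = 79.785
  [2.25→2.75]: (43.91+39.04)/2 × 0.5 = 20.7375
  Sum = 151.8025 µg/mL·hr
IV tail: 39.04/0.235 = 166.128; AUC_iv,0→∞ = 151.8025 + 166.128 = 317.9305 µg/mL·hr
Trapezoidal AUC_0→11.5 (intranasal spray):
  [0→0.5]: (0.00+33.58)/2 × 0.5 = 8.395
  [0.5→2.5]: (33.58+48.23)/2 × 2 = 81.81
  [2.5→5.5]: (48.23+25.72)/2 × 3 = 110.925
  [5.5→11.5]: (25.72+6.30)/2 × 6 = 96.06
  Sum = 297.19 µg/mL·hr
intranasal spray tail: 6.30/0.235 = 26.809; AUC_ev,0→∞ = 297.19 + 26.809 = 323.999 µg/mL·hr
F = (AUC_ev/D_ev)/(AUC_iv/D_iv) = (323.999/600)/(317.9305/150) = 0.539998/2.11954 = 0.2548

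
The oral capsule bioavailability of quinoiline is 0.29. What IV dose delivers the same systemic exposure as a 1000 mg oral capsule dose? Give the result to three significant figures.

Systemic exposure from an extravascular dose = F × D_ev, so the equivalent IV dose is F × D_ev.
D_iv = F × D_ev = 0.29 × 1000 = 290 mg

D_iv = 290 mg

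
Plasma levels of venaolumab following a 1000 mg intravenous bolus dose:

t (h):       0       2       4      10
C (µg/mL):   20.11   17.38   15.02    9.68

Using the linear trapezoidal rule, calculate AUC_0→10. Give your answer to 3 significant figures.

AUC = 144 µg/mL·h

Trapezoidal AUC_0→10:
  [0→2]: (20.11+17.38)/2 × 2 = 37.49
  [2→4]: (17.38+15.02)/2 × 2 = 32.4
  [4→10]: (15.02+9.68)/2 × 6 = 74.1
  Sum = 143.99 µg/mL·h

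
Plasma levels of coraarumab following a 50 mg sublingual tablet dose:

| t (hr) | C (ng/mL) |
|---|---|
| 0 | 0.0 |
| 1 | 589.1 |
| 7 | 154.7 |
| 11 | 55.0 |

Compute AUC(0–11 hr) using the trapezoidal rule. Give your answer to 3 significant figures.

AUC = 2950 ng/mL·hr

Trapezoidal AUC_0→11:
  [0→1]: (0.0+589.1)/2 × 1 = 294.55
  [1→7]: (589.1+154.7)/2 × 6 = 2231.4
  [7→11]: (154.7+55.0)/2 × 4 = 419.4
  Sum = 2945.35 ng/mL·hr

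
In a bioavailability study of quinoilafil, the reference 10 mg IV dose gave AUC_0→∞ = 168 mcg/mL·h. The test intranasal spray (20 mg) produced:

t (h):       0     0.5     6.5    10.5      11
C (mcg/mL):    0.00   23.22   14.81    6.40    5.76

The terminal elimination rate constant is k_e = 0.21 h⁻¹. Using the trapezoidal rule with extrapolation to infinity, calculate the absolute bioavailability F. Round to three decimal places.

Trapezoidal AUC_0→11 (intranasal spray):
  [0→0.5]: (0.00+23.22)/2 × 0.5 = 5.805
  [0.5→6.5]: (23.22+14.81)/2 × 6 = 114.09
  [6.5→10.5]: (14.81+6.40)/2 × 4 = 42.42
  [10.5→11]: (6.40+5.76)/2 × 0.5 = 3.04
  Sum = 165.355 mcg/mL·h
Tail: C_last/k_e = 5.76/0.21 = 27.429
AUC_0→∞ (intranasal spray) = 165.355 + 27.429 = 192.784 mcg/mL·h
F = (AUC_ev/D_ev)/(AUC_iv/D_iv) = (192.784/20)/(168/10) = 9.6392/16.8 = 0.5738

F = 0.574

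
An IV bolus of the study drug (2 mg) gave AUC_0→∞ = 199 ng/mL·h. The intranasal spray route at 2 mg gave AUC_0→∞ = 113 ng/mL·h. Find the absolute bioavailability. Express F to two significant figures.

F = (AUC_ev / D_ev) / (AUC_iv / D_iv)
  = (113/2) / (199/2)
  = 56.5 / 99.5 = 0.5678

F = 0.57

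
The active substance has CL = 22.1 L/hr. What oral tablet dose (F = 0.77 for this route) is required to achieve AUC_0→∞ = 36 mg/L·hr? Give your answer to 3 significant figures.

Dose = 1030 mg

Dose = CL × AUC_0→∞ / F
     = 22.1 × 36 / 0.77 = 1033.25 mg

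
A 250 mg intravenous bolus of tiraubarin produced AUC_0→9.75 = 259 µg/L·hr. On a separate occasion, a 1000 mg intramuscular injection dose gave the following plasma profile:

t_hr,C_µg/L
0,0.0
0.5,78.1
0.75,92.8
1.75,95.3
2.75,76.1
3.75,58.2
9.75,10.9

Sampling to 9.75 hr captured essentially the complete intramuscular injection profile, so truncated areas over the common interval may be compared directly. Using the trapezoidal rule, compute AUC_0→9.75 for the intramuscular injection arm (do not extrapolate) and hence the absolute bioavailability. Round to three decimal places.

F = 0.478

Trapezoidal AUC_0→9.75 (intramuscular injection):
  [0→0.5]: (0.0+78.1)/2 × 0.5 = 19.525
  [0.5→0.75]: (78.1+92.8)/2 × 0.25 = 21.3625
  [0.75→1.75]: (92.8+95.3)/2 × 1 = 94.05
  [1.75→2.75]: (95.3+76.1)/2 × 1 = 85.7
  [2.75→3.75]: (76.1+58.2)/2 × 1 = 67.15
  [3.75→9.75]: (58.2+10.9)/2 × 6 = 207.3
  Sum = 495.0875 µg/L·hr
F = (AUC_ev/D_ev)/(AUC_iv/D_iv) = (495.0875/1000)/(259/250) = 0.4950875/1.036 = 0.4779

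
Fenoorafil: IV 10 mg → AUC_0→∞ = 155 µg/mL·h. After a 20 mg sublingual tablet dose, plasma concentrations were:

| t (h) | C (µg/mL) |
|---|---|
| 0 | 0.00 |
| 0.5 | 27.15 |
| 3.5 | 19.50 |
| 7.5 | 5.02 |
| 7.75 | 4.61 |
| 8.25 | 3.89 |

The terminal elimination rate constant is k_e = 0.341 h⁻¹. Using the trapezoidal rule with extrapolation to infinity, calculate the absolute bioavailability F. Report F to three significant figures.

F = 0.453

Trapezoidal AUC_0→8.25 (sublingual tablet):
  [0→0.5]: (0.00+27.15)/2 × 0.5 = 6.7875
  [0.5→3.5]: (27.15+19.50)/2 × 3 = 69.975
  [3.5→7.5]: (19.50+5.02)/2 × 4 = 49.04
  [7.5→7.75]: (5.02+4.61)/2 × 0.25 = 1.20375
  [7.75→8.25]: (4.61+3.89)/2 × 0.5 = 2.125
  Sum = 129.13125 µg/mL·h
Tail: C_last/k_e = 3.89/0.341 = 11.408
AUC_0→∞ (sublingual tablet) = 129.13125 + 11.408 = 140.53925 µg/mL·h
F = (AUC_ev/D_ev)/(AUC_iv/D_iv) = (140.53925/20)/(155/10) = 7.0269625/15.5 = 0.4534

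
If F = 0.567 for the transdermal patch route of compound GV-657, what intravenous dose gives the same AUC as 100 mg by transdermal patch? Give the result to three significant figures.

Systemic exposure from an extravascular dose = F × D_ev, so the equivalent IV dose is F × D_ev.
D_iv = F × D_ev = 0.567 × 100 = 56.7 mg

D_iv = 56.7 mg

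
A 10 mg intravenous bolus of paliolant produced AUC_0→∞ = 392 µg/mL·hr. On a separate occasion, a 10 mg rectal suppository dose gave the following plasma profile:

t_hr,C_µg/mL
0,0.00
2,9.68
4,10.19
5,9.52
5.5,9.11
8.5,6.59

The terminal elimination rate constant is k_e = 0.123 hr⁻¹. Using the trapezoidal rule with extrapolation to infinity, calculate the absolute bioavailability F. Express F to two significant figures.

F = 0.31

Trapezoidal AUC_0→8.5 (rectal suppository):
  [0→2]: (0.00+9.68)/2 × 2 = 9.68
  [2→4]: (9.68+10.19)/2 × 2 = 19.87
  [4→5]: (10.19+9.52)/2 × 1 = 9.855
  [5→5.5]: (9.52+9.11)/2 × 0.5 = 4.6575
  [5.5→8.5]: (9.11+6.59)/2 × 3 = 23.55
  Sum = 67.6125 µg/mL·hr
Tail: C_last/k_e = 6.59/0.123 = 53.577
AUC_0→∞ (rectal suppository) = 67.6125 + 53.577 = 121.1895 µg/mL·hr
F = (AUC_ev/D_ev)/(AUC_iv/D_iv) = (121.1895/10)/(392/10) = 12.11895/39.2 = 0.3092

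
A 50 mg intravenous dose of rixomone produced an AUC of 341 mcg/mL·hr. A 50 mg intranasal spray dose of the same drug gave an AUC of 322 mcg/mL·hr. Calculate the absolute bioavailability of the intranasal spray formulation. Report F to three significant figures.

F = (AUC_ev / D_ev) / (AUC_iv / D_iv)
  = (322/50) / (341/50)
  = 6.44 / 6.82 = 0.9443

F = 0.944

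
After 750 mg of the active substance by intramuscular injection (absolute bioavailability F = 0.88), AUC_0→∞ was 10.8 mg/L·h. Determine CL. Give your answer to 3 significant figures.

CL = F × Dose / AUC_0→∞
   = 0.88 × 750 / 10.8 = 61.1111 L/h

CL = 61.1 L/h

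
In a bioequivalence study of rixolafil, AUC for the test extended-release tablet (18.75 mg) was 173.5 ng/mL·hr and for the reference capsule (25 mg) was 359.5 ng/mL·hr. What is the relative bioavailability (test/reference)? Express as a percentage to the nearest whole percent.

F_rel = 64%

F_rel = (AUC_test/D_test) / (AUC_ref/D_ref)
      = (173.5/18.75) / (359.5/25)
      = 9.25333 / 14.38 = 0.6435 = 64.35%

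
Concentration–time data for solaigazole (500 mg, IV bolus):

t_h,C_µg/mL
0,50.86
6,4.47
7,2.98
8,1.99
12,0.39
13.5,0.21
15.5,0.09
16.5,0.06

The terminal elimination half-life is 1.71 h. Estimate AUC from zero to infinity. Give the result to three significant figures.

Trapezoidal AUC_0→16.5:
  [0→6]: (50.86+4.47)/2 × 6 = 165.99
  [6→7]: (4.47+2.98)/2 × 1 = 3.725
  [7→8]: (2.98+1.99)/2 × 1 = 2.485
  [8→12]: (1.99+0.39)/2 × 4 = 4.76
  [12→13.5]: (0.39+0.21)/2 × 1.5 = 0.45
  [13.5→15.5]: (0.21+0.09)/2 × 2 = 0.3
  [15.5→16.5]: (0.09+0.06)/2 × 1 = 0.075
  Sum = 177.785 µg/mL·h
k_e = ln2 / t½ = 0.693147 / 1.71 = 0.4053 h^-1
Extrapolated tail: C_last / k_e = 0.06 / 0.4053 = 0.148
AUC_0→∞ = 177.785 + 0.148 = 177.933 µg/mL·h

AUC = 178 µg/mL·h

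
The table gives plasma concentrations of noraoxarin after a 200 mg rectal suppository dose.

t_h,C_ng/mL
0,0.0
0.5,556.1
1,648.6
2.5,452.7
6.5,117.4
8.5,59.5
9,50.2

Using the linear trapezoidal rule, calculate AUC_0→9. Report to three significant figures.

AUC = 2610 ng/mL·h

Trapezoidal AUC_0→9:
  [0→0.5]: (0.0+556.1)/2 × 0.5 = 139.025
  [0.5→1]: (556.1+648.6)/2 × 0.5 = 301.175
  [1→2.5]: (648.6+452.7)/2 × 1.5 = 825.975
  [2.5→6.5]: (452.7+117.4)/2 × 4 = 1140.2
  [6.5→8.5]: (117.4+59.5)/2 × 2 = 176.9
  [8.5→9]: (59.5+50.2)/2 × 0.5 = 27.425
  Sum = 2610.7 ng/mL·h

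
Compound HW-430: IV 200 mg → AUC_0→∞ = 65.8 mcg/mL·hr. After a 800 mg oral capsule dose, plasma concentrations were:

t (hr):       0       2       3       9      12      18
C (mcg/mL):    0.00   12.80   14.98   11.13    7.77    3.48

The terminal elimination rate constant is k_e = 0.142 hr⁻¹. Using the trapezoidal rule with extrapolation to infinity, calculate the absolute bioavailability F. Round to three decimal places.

Trapezoidal AUC_0→18 (oral capsule):
  [0→2]: (0.00+12.80)/2 × 2 = 12.8
  [2→3]: (12.80+14.98)/2 × 1 = 13.89
  [3→9]: (14.98+11.13)/2 × 6 = 78.33
  [9→12]: (11.13+7.77)/2 × 3 = 28.35
  [12→18]: (7.77+3.48)/2 × 6 = 33.75
  Sum = 167.12 mcg/mL·hr
Tail: C_last/k_e = 3.48/0.142 = 24.507
AUC_0→∞ (oral capsule) = 167.12 + 24.507 = 191.627 mcg/mL·hr
F = (AUC_ev/D_ev)/(AUC_iv/D_iv) = (191.627/800)/(65.8/200) = 0.23953375/0.329 = 0.7281

F = 0.728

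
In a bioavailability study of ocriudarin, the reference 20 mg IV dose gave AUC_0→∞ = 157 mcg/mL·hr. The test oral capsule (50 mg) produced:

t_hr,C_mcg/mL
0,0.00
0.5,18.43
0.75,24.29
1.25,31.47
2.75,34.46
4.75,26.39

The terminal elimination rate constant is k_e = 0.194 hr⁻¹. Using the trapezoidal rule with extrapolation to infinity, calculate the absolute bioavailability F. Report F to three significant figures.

F = 0.688

Trapezoidal AUC_0→4.75 (oral capsule):
  [0→0.5]: (0.00+18.43)/2 × 0.5 = 4.6075
  [0.5→0.75]: (18.43+24.29)/2 × 0.25 = 5.34
  [0.75→1.25]: (24.29+31.47)/2 × 0.5 = 13.94
  [1.25→2.75]: (31.47+34.46)/2 × 1.5 = 49.4475
  [2.75→4.75]: (34.46+26.39)/2 × 2 = 60.85
  Sum = 134.185 mcg/mL·hr
Tail: C_last/k_e = 26.39/0.194 = 136.031
AUC_0→∞ (oral capsule) = 134.185 + 136.031 = 270.216 mcg/mL·hr
F = (AUC_ev/D_ev)/(AUC_iv/D_iv) = (270.216/50)/(157/20) = 5.40432/7.85 = 0.6884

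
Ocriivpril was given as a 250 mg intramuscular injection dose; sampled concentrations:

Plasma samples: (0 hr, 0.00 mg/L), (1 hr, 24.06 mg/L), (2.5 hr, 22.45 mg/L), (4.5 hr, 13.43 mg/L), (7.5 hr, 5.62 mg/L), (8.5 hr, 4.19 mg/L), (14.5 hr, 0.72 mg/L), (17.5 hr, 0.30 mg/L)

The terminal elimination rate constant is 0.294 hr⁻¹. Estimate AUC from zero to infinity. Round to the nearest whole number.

AUC = 134 mg/L·hr

Trapezoidal AUC_0→17.5:
  [0→1]: (0.00+24.06)/2 × 1 = 12.03
  [1→2.5]: (24.06+22.45)/2 × 1.5 = 34.8825
  [2.5→4.5]: (22.45+13.43)/2 × 2 = 35.88
  [4.5→7.5]: (13.43+5.62)/2 × 3 = 28.575
  [7.5→8.5]: (5.62+4.19)/2 × 1 = 4.905
  [8.5→14.5]: (4.19+0.72)/2 × 6 = 14.73
  [14.5→17.5]: (0.72+0.30)/2 × 3 = 1.53
  Sum = 132.5325 mg/L·hr
Extrapolated tail: C_last / k_e = 0.30 / 0.294 = 1.020
AUC_0→∞ = 132.5325 + 1.020 = 133.5525 mg/L·hr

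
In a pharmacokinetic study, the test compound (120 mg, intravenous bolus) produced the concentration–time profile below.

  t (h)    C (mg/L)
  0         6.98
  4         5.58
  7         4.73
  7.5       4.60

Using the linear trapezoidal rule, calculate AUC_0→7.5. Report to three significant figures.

AUC = 42.9 mg/L·h

Trapezoidal AUC_0→7.5:
  [0→4]: (6.98+5.58)/2 × 4 = 25.12
  [4→7]: (5.58+4.73)/2 × 3 = 15.465
  [7→7.5]: (4.73+4.60)/2 × 0.5 = 2.3325
  Sum = 42.9175 mg/L·h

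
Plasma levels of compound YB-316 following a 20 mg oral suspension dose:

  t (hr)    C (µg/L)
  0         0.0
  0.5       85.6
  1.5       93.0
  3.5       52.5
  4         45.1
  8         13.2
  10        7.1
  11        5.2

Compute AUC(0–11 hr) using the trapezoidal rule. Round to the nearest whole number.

Trapezoidal AUC_0→11:
  [0→0.5]: (0.0+85.6)/2 × 0.5 = 21.4
  [0.5→1.5]: (85.6+93.0)/2 × 1 = 89.3
  [1.5→3.5]: (93.0+52.5)/2 × 2 = 145.5
  [3.5→4]: (52.5+45.1)/2 × 0.5 = 24.4
  [4→8]: (45.1+13.2)/2 × 4 = 116.6
  [8→10]: (13.2+7.1)/2 × 2 = 20.3
  [10→11]: (7.1+5.2)/2 × 1 = 6.15
  Sum = 423.65 µg/L·hr

AUC = 424 µg/L·hr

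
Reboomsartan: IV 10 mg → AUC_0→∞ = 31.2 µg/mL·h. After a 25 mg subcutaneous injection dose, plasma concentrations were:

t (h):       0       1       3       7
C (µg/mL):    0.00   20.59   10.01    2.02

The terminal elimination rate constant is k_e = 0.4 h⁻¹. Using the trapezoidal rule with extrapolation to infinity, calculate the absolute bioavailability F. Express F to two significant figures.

Trapezoidal AUC_0→7 (subcutaneous injection):
  [0→1]: (0.00+20.59)/2 × 1 = 10.295
  [1→3]: (20.59+10.01)/2 × 2 = 30.6
  [3→7]: (10.01+2.02)/2 × 4 = 24.06
  Sum = 64.955 µg/mL·h
Tail: C_last/k_e = 2.02/0.4 = 5.050
AUC_0→∞ (subcutaneous injection) = 64.955 + 5.050 = 70.005 µg/mL·h
F = (AUC_ev/D_ev)/(AUC_iv/D_iv) = (70.005/25)/(31.2/10) = 2.8002/3.12 = 0.8975

F = 0.90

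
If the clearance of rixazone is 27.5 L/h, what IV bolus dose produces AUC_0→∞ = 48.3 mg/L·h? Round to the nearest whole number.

Dose_iv = CL × AUC_0→∞
     = 27.5 × 48.3 = 1328.25 mg

Dose = 1328 mg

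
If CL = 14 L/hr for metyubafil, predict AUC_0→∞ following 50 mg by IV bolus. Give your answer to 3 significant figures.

AUC = 3.57 mg/L·hr

AUC_0→∞ = Dose_iv / CL
        = 50 / 14 = 3.57143 mg/L·hr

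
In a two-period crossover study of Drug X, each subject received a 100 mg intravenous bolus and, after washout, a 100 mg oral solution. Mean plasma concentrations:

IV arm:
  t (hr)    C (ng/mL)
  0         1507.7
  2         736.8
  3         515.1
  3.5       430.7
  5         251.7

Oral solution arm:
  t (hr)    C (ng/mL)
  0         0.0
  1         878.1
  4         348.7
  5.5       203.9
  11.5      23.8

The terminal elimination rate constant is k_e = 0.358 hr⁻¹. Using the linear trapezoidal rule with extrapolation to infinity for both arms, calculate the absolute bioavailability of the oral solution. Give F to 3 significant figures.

Trapezoidal AUC_0→5 (IV):
  [0→2]: (1507.7+736.8)/2 × 2 = 2244.5
  [2→3]: (736.8+515.1)/2 × 1 = 625.95
  [3→3.5]: (515.1+430.7)/2 × 0.5 = 236.45
  [3.5→5]: (430.7+251.7)/2 × 1.5 = 511.8
  Sum = 3618.7 ng/mL·hr
IV tail: 251.7/0.358 = 703.073; AUC_iv,0→∞ = 3618.7 + 703.073 = 4321.773 ng/mL·hr
Trapezoidal AUC_0→11.5 (oral solution):
  [0→1]: (0.0+878.1)/2 × 1 = 439.05
  [1→4]: (878.1+348.7)/2 × 3 = 1840.2
  [4→5.5]: (348.7+203.9)/2 × 1.5 = 414.45
  [5.5→11.5]: (203.9+23.8)/2 × 6 = 683.1
  Sum = 3376.8 ng/mL·hr
oral solution tail: 23.8/0.358 = 66.480; AUC_ev,0→∞ = 3376.8 + 66.480 = 3443.28 ng/mL·hr
F = (AUC_ev/D_ev)/(AUC_iv/D_iv) = (3443.28/100)/(4321.773/100) = 34.4328/43.21773 = 0.7967

F = 0.797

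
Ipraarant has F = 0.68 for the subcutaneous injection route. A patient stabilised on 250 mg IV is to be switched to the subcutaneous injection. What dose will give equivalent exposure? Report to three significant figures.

For equal systemic exposure: F × D_ev = D_iv
D_ev = D_iv / F = 250 / 0.68 = 367.647 mg

D_subcutaneous = 368 mg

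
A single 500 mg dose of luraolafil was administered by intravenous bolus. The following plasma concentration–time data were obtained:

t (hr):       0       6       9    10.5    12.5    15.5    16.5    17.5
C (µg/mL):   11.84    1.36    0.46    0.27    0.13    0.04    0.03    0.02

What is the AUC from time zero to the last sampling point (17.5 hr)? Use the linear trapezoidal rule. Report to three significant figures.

Trapezoidal AUC_0→17.5:
  [0→6]: (11.84+1.36)/2 × 6 = 39.6
  [6→9]: (1.36+0.46)/2 × 3 = 2.73
  [9→10.5]: (0.46+0.27)/2 × 1.5 = 0.5475
  [10.5→12.5]: (0.27+0.13)/2 × 2 = 0.4
  [12.5→15.5]: (0.13+0.04)/2 × 3 = 0.255
  [15.5→16.5]: (0.04+0.03)/2 × 1 = 0.035
  [16.5→17.5]: (0.03+0.02)/2 × 1 = 0.025
  Sum = 43.5925 µg/mL·hr

AUC = 43.6 µg/mL·hr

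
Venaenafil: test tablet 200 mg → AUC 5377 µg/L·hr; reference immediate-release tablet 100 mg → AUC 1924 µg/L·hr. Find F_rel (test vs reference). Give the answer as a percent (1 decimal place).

F_rel = 139.7%

F_rel = (AUC_test/D_test) / (AUC_ref/D_ref)
      = (5377/200) / (1924/100)
      = 26.885 / 19.24 = 1.3973 = 139.73%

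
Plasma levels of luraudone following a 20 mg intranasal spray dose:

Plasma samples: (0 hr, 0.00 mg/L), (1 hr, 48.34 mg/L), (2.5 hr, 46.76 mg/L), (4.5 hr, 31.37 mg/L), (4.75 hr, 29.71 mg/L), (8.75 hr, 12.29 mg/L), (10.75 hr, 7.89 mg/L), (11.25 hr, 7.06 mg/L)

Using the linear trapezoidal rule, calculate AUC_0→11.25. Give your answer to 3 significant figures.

AUC = 289 mg/L·hr

Trapezoidal AUC_0→11.25:
  [0→1]: (0.00+48.34)/2 × 1 = 24.17
  [1→2.5]: (48.34+46.76)/2 × 1.5 = 71.325
  [2.5→4.5]: (46.76+31.37)/2 × 2 = 78.13
  [4.5→4.75]: (31.37+29.71)/2 × 0.25 = 7.635
  [4.75→8.75]: (29.71+12.29)/2 × 4 = 84.0
  [8.75→10.75]: (12.29+7.89)/2 × 2 = 20.18
  [10.75→11.25]: (7.89+7.06)/2 × 0.5 = 3.7375
  Sum = 289.1775 mg/L·hr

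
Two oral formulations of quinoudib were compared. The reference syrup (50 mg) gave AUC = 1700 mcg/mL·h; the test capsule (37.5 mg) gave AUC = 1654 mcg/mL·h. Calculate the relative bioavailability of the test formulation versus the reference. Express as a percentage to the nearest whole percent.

F_rel = 130%

F_rel = (AUC_test/D_test) / (AUC_ref/D_ref)
      = (1654/37.5) / (1700/50)
      = 44.1067 / 34 = 1.2973 = 129.73%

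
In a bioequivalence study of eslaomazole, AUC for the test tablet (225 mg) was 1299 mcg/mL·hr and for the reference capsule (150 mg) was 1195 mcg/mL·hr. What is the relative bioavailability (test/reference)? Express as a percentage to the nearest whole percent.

F_rel = 72%

F_rel = (AUC_test/D_test) / (AUC_ref/D_ref)
      = (1299/225) / (1195/150)
      = 5.77333 / 7.96667 = 0.7247 = 72.47%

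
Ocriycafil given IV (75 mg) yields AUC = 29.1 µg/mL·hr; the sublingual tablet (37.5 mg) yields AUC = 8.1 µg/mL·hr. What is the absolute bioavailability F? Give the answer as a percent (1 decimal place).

F = (AUC_ev / D_ev) / (AUC_iv / D_iv)
  = (8.1/37.5) / (29.1/75)
  = 0.216 / 0.388 = 0.5567
  = 55.67%

F = 55.7%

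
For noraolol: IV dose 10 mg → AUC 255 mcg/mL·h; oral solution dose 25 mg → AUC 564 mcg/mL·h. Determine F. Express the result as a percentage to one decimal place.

F = (AUC_ev / D_ev) / (AUC_iv / D_iv)
  = (564/25) / (255/10)
  = 22.56 / 25.5 = 0.8847
  = 88.47%

F = 88.5%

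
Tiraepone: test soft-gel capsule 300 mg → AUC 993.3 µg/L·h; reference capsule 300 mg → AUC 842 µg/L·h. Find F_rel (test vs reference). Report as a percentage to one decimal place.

F_rel = (AUC_test/D_test) / (AUC_ref/D_ref)
      = (993.3/300) / (842/300)
      = 3.311 / 2.80667 = 1.1797 = 117.97%

F_rel = 118.0%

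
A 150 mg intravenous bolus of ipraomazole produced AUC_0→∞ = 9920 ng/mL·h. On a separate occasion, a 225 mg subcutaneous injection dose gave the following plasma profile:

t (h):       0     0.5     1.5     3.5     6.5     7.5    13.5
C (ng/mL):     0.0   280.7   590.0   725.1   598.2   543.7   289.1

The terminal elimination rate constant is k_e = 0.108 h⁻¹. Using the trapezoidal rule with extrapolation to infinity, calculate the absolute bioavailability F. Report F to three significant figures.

Trapezoidal AUC_0→13.5 (subcutaneous injection):
  [0→0.5]: (0.0+280.7)/2 × 0.5 = 70.175
  [0.5→1.5]: (280.7+590.0)/2 × 1 = 435.35
  [1.5→3.5]: (590.0+725.1)/2 × 2 = 1315.1
  [3.5→6.5]: (725.1+598.2)/2 × 3 = 1984.95
  [6.5→7.5]: (598.2+543.7)/2 × 1 = 570.95
  [7.5→13.5]: (543.7+289.1)/2 × 6 = 2498.4
  Sum = 6874.925 ng/mL·h
Tail: C_last/k_e = 289.1/0.108 = 2676.852
AUC_0→∞ (subcutaneous injection) = 6874.925 + 2676.852 = 9551.777 ng/mL·h
F = (AUC_ev/D_ev)/(AUC_iv/D_iv) = (9551.777/225)/(9920/150) = 42.4523/66.1333 = 0.6419

F = 0.642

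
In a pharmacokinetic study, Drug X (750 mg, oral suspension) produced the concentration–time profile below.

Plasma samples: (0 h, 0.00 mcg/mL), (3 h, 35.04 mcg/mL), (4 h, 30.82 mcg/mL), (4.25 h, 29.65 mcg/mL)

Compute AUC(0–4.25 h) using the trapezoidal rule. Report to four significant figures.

Trapezoidal AUC_0→4.25:
  [0→3]: (0.00+35.04)/2 × 3 = 52.56
  [3→4]: (35.04+30.82)/2 × 1 = 32.93
  [4→4.25]: (30.82+29.65)/2 × 0.25 = 7.55875
  Sum = 93.04875 mcg/mL·h

AUC = 93.05 mcg/mL·h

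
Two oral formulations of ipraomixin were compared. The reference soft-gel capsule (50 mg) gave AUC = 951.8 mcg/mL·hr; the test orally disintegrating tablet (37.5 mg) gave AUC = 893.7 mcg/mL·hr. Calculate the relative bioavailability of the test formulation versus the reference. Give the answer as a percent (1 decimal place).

F_rel = (AUC_test/D_test) / (AUC_ref/D_ref)
      = (893.7/37.5) / (951.8/50)
      = 23.832 / 19.036 = 1.2519 = 125.19%

F_rel = 125.2%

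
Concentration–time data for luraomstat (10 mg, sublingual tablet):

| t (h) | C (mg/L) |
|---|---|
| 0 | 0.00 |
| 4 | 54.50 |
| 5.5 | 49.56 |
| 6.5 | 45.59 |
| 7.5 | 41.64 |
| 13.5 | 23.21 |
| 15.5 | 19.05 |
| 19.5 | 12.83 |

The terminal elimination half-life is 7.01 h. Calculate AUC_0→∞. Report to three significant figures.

AUC = 709 mg/L·h

Trapezoidal AUC_0→19.5:
  [0→4]: (0.00+54.50)/2 × 4 = 109.0
  [4→5.5]: (54.50+49.56)/2 × 1.5 = 78.045
  [5.5→6.5]: (49.56+45.59)/2 × 1 = 47.575
  [6.5→7.5]: (45.59+41.64)/2 × 1 = 43.615
  [7.5→13.5]: (41.64+23.21)/2 × 6 = 194.55
  [13.5→15.5]: (23.21+19.05)/2 × 2 = 42.26
  [15.5→19.5]: (19.05+12.83)/2 × 4 = 63.76
  Sum = 578.805 mg/L·h
k_e = ln2 / t½ = 0.693147 / 7.01 = 0.0989 h^-1
Extrapolated tail: C_last / k_e = 12.83 / 0.0989 = 129.727
AUC_0→∞ = 578.805 + 129.727 = 708.532 mg/L·h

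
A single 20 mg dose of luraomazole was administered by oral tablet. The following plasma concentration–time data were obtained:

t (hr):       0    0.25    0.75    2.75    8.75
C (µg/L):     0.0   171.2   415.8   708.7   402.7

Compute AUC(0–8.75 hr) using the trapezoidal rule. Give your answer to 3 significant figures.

Trapezoidal AUC_0→8.75:
  [0→0.25]: (0.0+171.2)/2 × 0.25 = 21.4
  [0.25→0.75]: (171.2+415.8)/2 × 0.5 = 146.75
  [0.75→2.75]: (415.8+708.7)/2 × 2 = 1124.5
  [2.75→8.75]: (708.7+402.7)/2 × 6 = 3334.2
  Sum = 4626.85 µg/L·hr

AUC = 4630 µg/L·hr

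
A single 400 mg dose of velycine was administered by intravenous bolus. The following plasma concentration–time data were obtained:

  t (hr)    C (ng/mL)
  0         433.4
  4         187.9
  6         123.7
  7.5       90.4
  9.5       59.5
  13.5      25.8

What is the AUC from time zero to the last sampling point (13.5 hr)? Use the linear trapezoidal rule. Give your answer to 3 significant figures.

AUC = 2040 ng/mL·hr

Trapezoidal AUC_0→13.5:
  [0→4]: (433.4+187.9)/2 × 4 = 1242.6
  [4→6]: (187.9+123.7)/2 × 2 = 311.6
  [6→7.5]: (123.7+90.4)/2 × 1.5 = 160.575
  [7.5→9.5]: (90.4+59.5)/2 × 2 = 149.9
  [9.5→13.5]: (59.5+25.8)/2 × 4 = 170.6
  Sum = 2035.275 ng/mL·hr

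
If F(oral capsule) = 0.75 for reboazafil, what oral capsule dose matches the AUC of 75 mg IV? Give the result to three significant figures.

For equal systemic exposure: F × D_ev = D_iv
D_ev = D_iv / F = 75 / 0.75 = 100 mg

D_oral = 100 mg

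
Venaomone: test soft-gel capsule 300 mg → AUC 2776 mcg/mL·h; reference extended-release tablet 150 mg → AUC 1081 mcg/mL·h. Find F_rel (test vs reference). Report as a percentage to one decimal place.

F_rel = 128.4%

F_rel = (AUC_test/D_test) / (AUC_ref/D_ref)
      = (2776/300) / (1081/150)
      = 9.25333 / 7.20667 = 1.2840 = 128.40%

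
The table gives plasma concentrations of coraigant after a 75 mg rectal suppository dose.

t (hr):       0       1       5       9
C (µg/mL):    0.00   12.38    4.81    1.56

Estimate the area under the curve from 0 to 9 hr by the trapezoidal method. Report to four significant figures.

AUC = 53.31 µg/mL·hr

Trapezoidal AUC_0→9:
  [0→1]: (0.00+12.38)/2 × 1 = 6.19
  [1→5]: (12.38+4.81)/2 × 4 = 34.38
  [5→9]: (4.81+1.56)/2 × 4 = 12.74
  Sum = 53.31 µg/mL·hr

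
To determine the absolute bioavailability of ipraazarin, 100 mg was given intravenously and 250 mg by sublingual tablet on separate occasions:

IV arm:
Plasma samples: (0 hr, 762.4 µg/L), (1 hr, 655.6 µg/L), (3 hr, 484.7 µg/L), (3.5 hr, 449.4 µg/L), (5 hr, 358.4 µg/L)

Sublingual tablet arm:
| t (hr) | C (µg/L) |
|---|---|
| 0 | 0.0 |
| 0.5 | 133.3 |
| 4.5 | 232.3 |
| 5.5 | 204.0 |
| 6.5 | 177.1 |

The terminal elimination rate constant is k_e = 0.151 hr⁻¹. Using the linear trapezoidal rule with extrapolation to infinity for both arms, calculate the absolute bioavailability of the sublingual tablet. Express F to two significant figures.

Trapezoidal AUC_0→5 (IV):
  [0→1]: (762.4+655.6)/2 × 1 = 709.0
  [1→3]: (655.6+484.7)/2 × 2 = 1140.3
  [3→3.5]: (484.7+449.4)/2 × 0.5 = 233.525
  [3.5→5]: (449.4+358.4)/2 × 1.5 = 605.85
  Sum = 2688.675 µg/L·hr
IV tail: 358.4/0.151 = 2373.510; AUC_iv,0→∞ = 2688.675 + 2373.510 = 5062.185 µg/L·hr
Trapezoidal AUC_0→6.5 (sublingual tablet):
  [0→0.5]: (0.0+133.3)/2 × 0.5 = 33.325
  [0.5→4.5]: (133.3+232.3)/2 × 4 = 731.2
  [4.5→5.5]: (232.3+204.0)/2 × 1 = 218.15
  [5.5→6.5]: (204.0+177.1)/2 × 1 = 190.55
  Sum = 1173.225 µg/L·hr
sublingual tablet tail: 177.1/0.151 = 1172.848; AUC_ev,0→∞ = 1173.225 + 1172.848 = 2346.073 µg/L·hr
F = (AUC_ev/D_ev)/(AUC_iv/D_iv) = (2346.073/250)/(5062.185/100) = 9.384292/50.62185 = 0.1854

F = 0.19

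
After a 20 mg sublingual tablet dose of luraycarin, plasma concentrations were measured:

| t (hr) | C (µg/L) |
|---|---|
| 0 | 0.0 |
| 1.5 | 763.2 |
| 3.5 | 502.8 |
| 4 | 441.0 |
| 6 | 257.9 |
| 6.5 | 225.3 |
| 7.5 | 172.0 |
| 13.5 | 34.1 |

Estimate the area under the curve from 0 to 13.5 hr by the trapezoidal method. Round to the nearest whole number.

AUC = 3711 µg/L·hr

Trapezoidal AUC_0→13.5:
  [0→1.5]: (0.0+763.2)/2 × 1.5 = 572.4
  [1.5→3.5]: (763.2+502.8)/2 × 2 = 1266.0
  [3.5→4]: (502.8+441.0)/2 × 0.5 = 235.95
  [4→6]: (441.0+257.9)/2 × 2 = 698.9
  [6→6.5]: (257.9+225.3)/2 × 0.5 = 120.8
  [6.5→7.5]: (225.3+172.0)/2 × 1 = 198.65
  [7.5→13.5]: (172.0+34.1)/2 × 6 = 618.3
  Sum = 3711.0 µg/L·hr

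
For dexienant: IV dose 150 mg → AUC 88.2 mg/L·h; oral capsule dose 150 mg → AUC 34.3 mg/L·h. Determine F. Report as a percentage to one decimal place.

F = 38.9%

F = (AUC_ev / D_ev) / (AUC_iv / D_iv)
  = (34.3/150) / (88.2/150)
  = 0.228667 / 0.588 = 0.3889
  = 38.89%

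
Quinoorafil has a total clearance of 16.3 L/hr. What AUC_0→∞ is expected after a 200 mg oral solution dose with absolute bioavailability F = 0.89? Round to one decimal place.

AUC = 10.9 mg/L·hr

AUC_0→∞ = F × Dose / CL
        = 0.89 × 200 / 16.3 = 10.9202 mg/L·hr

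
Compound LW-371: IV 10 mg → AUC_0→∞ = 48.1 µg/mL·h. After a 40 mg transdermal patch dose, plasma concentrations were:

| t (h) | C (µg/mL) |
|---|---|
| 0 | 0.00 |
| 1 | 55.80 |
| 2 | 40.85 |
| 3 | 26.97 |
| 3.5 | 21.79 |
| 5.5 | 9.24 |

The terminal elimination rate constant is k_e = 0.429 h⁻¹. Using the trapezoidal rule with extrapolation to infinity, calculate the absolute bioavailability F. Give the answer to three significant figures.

Trapezoidal AUC_0→5.5 (transdermal patch):
  [0→1]: (0.00+55.80)/2 × 1 = 27.9
  [1→2]: (55.80+40.85)/2 × 1 = 48.325
  [2→3]: (40.85+26.97)/2 × 1 = 33.91
  [3→3.5]: (26.97+21.79)/2 × 0.5 = 12.19
  [3.5→5.5]: (21.79+9.24)/2 × 2 = 31.03
  Sum = 153.355 µg/mL·h
Tail: C_last/k_e = 9.24/0.429 = 21.538
AUC_0→∞ (transdermal patch) = 153.355 + 21.538 = 174.893 µg/mL·h
F = (AUC_ev/D_ev)/(AUC_iv/D_iv) = (174.893/40)/(48.1/10) = 4.372325/4.81 = 0.9090

F = 0.909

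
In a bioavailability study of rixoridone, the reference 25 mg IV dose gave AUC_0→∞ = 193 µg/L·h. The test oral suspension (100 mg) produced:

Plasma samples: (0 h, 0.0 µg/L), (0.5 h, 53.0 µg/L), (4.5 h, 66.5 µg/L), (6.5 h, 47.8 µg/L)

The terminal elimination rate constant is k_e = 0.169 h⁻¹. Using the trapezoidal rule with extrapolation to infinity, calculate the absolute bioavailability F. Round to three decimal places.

Trapezoidal AUC_0→6.5 (oral suspension):
  [0→0.5]: (0.0+53.0)/2 × 0.5 = 13.25
  [0.5→4.5]: (53.0+66.5)/2 × 4 = 239.0
  [4.5→6.5]: (66.5+47.8)/2 × 2 = 114.3
  Sum = 366.55 µg/L·h
Tail: C_last/k_e = 47.8/0.169 = 282.840
AUC_0→∞ (oral suspension) = 366.55 + 282.840 = 649.39 µg/L·h
F = (AUC_ev/D_ev)/(AUC_iv/D_iv) = (649.39/100)/(193/25) = 6.4939/7.72 = 0.8412

F = 0.841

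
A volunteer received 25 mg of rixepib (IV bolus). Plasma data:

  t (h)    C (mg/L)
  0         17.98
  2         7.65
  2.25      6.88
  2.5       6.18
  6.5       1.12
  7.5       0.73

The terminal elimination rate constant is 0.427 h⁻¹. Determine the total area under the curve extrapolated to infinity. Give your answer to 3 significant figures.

AUC = 46.3 mg/L·h

Trapezoidal AUC_0→7.5:
  [0→2]: (17.98+7.65)/2 × 2 = 25.63
  [2→2.25]: (7.65+6.88)/2 × 0.25 = 1.81625
  [2.25→2.5]: (6.88+6.18)/2 × 0.25 = 1.6325
  [2.5→6.5]: (6.18+1.12)/2 × 4 = 14.6
  [6.5→7.5]: (1.12+0.73)/2 × 1 = 0.925
  Sum = 44.60375 mg/L·h
Extrapolated tail: C_last / k_e = 0.73 / 0.427 = 1.710
AUC_0→∞ = 44.60375 + 1.710 = 46.31375 mg/L·h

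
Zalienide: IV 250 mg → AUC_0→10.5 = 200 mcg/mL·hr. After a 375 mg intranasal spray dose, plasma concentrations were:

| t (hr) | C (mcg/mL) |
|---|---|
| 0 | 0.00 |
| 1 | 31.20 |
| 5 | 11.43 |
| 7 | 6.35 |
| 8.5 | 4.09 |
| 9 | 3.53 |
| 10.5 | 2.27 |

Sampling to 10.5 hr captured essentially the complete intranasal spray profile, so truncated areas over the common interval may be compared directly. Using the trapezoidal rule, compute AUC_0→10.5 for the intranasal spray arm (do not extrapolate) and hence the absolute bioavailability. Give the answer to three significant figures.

Trapezoidal AUC_0→10.5 (intranasal spray):
  [0→1]: (0.00+31.20)/2 × 1 = 15.6
  [1→5]: (31.20+11.43)/2 × 4 = 85.26
  [5→7]: (11.43+6.35)/2 × 2 = 17.78
  [7→8.5]: (6.35+4.09)/2 × 1.5 = 7.83
  [8.5→9]: (4.09+3.53)/2 × 0.5 = 1.905
  [9→10.5]: (3.53+2.27)/2 × 1.5 = 4.35
  Sum = 132.725 mcg/mL·hr
F = (AUC_ev/D_ev)/(AUC_iv/D_iv) = (132.725/375)/(200/250) = 0.353933/0.8 = 0.4424

F = 0.442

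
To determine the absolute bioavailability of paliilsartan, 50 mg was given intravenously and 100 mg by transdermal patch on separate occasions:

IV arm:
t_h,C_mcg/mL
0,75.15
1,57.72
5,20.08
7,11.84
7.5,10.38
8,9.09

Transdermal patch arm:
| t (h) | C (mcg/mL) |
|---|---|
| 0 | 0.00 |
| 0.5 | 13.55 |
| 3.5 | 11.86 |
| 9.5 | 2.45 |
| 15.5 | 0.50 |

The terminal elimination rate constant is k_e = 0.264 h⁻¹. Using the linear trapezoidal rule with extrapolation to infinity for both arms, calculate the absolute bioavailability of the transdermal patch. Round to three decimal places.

Trapezoidal AUC_0→8 (IV):
  [0→1]: (75.15+57.72)/2 × 1 = 66.435
  [1→5]: (57.72+20.08)/2 × 4 = 155.6
  [5→7]: (20.08+11.84)/2 × 2 = 31.92
  [7→7.5]: (11.84+10.38)/2 × 0.5 = 5.555
  [7.5→8]: (10.38+9.09)/2 × 0.5 = 4.8675
  Sum = 264.3775 mcg/mL·h
IV tail: 9.09/0.264 = 34.432; AUC_iv,0→∞ = 264.3775 + 34.432 = 298.8095 mcg/mL·h
Trapezoidal AUC_0→15.5 (transdermal patch):
  [0→0.5]: (0.00+13.55)/2 × 0.5 = 3.3875
  [0.5→3.5]: (13.55+11.86)/2 × 3 = 38.115
  [3.5→9.5]: (11.86+2.45)/2 × 6 = 42.93
  [9.5→15.5]: (2.45+0.50)/2 × 6 = 8.85
  Sum = 93.2825 mcg/mL·h
transdermal patch tail: 0.50/0.264 = 1.894; AUC_ev,0→∞ = 93.2825 + 1.894 = 95.1765 mcg/mL·h
F = (AUC_ev/D_ev)/(AUC_iv/D_iv) = (95.1765/100)/(298.8095/50) = 0.951765/5.97619 = 0.1593

F = 0.159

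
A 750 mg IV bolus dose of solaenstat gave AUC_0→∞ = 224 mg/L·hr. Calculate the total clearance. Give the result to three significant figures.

CL = Dose_iv / AUC_0→∞
   = 750 / 224 = 3.34821 L/hr

CL = 3.35 L/hr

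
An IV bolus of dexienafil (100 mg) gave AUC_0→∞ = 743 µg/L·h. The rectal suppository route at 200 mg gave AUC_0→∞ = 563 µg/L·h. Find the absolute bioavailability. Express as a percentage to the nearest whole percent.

F = 38%

F = (AUC_ev / D_ev) / (AUC_iv / D_iv)
  = (563/200) / (743/100)
  = 2.815 / 7.43 = 0.3789
  = 37.89%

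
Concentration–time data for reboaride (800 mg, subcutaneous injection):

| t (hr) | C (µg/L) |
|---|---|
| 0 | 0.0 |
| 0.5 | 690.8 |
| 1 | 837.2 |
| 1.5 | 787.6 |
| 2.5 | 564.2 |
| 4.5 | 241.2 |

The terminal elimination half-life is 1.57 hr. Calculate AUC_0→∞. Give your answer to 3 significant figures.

AUC = 2990 µg/L·hr

Trapezoidal AUC_0→4.5:
  [0→0.5]: (0.0+690.8)/2 × 0.5 = 172.7
  [0.5→1]: (690.8+837.2)/2 × 0.5 = 382.0
  [1→1.5]: (837.2+787.6)/2 × 0.5 = 406.2
  [1.5→2.5]: (787.6+564.2)/2 × 1 = 675.9
  [2.5→4.5]: (564.2+241.2)/2 × 2 = 805.4
  Sum = 2442.2 µg/L·hr
k_e = ln2 / t½ = 0.693147 / 1.57 = 0.4415 hr^-1
Extrapolated tail: C_last / k_e = 241.2 / 0.4415 = 546.319
AUC_0→∞ = 2442.2 + 546.319 = 2988.519 µg/L·hr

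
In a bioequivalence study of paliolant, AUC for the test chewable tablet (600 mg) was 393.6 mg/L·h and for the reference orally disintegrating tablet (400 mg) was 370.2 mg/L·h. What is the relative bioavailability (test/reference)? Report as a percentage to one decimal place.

F_rel = (AUC_test/D_test) / (AUC_ref/D_ref)
      = (393.6/600) / (370.2/400)
      = 0.656 / 0.9255 = 0.7088 = 70.88%

F_rel = 70.9%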